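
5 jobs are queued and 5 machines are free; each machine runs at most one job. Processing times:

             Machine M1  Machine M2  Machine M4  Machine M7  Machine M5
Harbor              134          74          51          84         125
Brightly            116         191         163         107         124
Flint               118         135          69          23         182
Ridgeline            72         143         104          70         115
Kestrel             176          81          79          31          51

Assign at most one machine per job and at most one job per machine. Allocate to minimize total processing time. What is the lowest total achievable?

Minimum total: 351 min

This is a one-to-one assignment (minimum-cost bipartite matching).
Optimal: Harbor→Machine M4 (51 min), Brightly→Machine M5 (124 min), Flint→Machine M7 (23 min), Ridgeline→Machine M1 (72 min), Kestrel→Machine M2 (81 min) — total 51+124+23+72+81 = 351 min.
Min-entry greedy (repeatedly take the single cheapest remaining cell) gives 388 min, worse by 37.
Every other assignment is strictly worse.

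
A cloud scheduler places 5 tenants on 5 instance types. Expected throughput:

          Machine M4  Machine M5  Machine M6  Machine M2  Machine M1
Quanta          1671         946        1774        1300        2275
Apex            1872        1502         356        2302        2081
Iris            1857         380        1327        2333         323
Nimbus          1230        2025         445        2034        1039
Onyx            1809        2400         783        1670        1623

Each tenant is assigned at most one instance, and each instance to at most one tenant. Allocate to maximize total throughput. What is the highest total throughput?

Optimal: Quanta→Machine M6 (1774 ops/s), Apex→Machine M1 (2081 ops/s), Iris→Machine M4 (1857 ops/s), Nimbus→Machine M2 (2034 ops/s), Onyx→Machine M5 (2400 ops/s) — total 1774+2081+1857+2034+2400 = 10146 ops/s.
Column-greedy (each instance in turn goes to its best remaining tenant) gives 9418 ops/s, worse by 728.

Max total: 10146 ops/s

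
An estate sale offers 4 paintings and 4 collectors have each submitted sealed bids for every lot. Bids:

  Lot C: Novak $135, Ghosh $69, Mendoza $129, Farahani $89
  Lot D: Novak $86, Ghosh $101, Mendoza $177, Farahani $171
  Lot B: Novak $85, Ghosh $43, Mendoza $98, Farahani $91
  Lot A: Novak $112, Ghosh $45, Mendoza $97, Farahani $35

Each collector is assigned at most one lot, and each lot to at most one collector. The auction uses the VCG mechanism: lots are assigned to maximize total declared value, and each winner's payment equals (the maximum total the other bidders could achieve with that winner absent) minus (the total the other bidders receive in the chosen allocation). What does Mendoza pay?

Mendoza pays $26.

Efficient allocation: Novak→Lot A ($112), Ghosh→Lot B ($43), Mendoza→Lot C ($129), Farahani→Lot D ($171); total welfare W = $455.
Mendoza receives Lot C at value $129, so the others get W − 129 = $326.
Without Mendoza: best allocation of the remaining 3 bidders over all 4 lots is Novak→Lot A ($112), Ghosh→Lot C ($69), Farahani→Lot D ($171), total $352.
VCG payment = (others' best without Mendoza) − (others' welfare with Mendoza) = 352 − 326 = $26.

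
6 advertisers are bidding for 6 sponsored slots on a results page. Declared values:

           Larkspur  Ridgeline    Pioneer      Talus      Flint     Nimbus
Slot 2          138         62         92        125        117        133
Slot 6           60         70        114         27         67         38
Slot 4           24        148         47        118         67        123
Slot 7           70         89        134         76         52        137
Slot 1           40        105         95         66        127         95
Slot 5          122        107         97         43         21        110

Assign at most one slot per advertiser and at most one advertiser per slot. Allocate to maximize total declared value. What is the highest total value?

Treat this as an assignment problem: match each advertiser to one slot.
Optimal: Larkspur→Slot 5 ($122), Ridgeline→Slot 4 ($148), Pioneer→Slot 6 ($114), Talus→Slot 2 ($125), Flint→Slot 1 ($127), Nimbus→Slot 7 ($137) — total 122+148+114+125+127+137 = $773.
Swapping Ridgeline↔Nimbus (Ridgeline→Slot 7 $89, Nimbus→Slot 4 $123) loses 73.
No other one-to-one assignment exceeds $773.

Maximum total: $773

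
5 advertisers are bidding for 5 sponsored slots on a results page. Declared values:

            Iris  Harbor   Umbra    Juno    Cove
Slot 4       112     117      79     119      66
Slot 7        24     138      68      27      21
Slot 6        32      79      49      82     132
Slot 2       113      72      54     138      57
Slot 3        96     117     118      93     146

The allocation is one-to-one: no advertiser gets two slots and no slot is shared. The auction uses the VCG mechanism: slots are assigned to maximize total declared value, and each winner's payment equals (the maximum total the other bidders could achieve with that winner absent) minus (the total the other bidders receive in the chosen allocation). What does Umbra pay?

Umbra pays $14.

Efficient allocation: Iris→Slot 4 ($112), Harbor→Slot 7 ($138), Umbra→Slot 3 ($118), Juno→Slot 2 ($138), Cove→Slot 6 ($132); total welfare W = $638.
Umbra receives Slot 3 at value $118, so the others get W − 118 = $520.
Without Umbra: best allocation of the remaining 4 bidders over all 5 slots is Iris→Slot 4 ($112), Harbor→Slot 7 ($138), Juno→Slot 2 ($138), Cove→Slot 3 ($146), total $534.
VCG payment = (others' best without Umbra) − (others' welfare with Umbra) = 534 − 520 = $14.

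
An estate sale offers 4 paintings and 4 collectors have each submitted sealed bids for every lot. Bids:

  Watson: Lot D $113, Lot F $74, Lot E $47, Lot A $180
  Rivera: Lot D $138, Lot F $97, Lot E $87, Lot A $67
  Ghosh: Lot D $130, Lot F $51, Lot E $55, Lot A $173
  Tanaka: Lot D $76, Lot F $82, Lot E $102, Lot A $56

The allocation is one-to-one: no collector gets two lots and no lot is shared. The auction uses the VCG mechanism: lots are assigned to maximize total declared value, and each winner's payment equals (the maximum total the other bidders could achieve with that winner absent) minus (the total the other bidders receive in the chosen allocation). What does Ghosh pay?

Ghosh pays $41.

Efficient allocation: Watson→Lot A ($180), Rivera→Lot F ($97), Ghosh→Lot D ($130), Tanaka→Lot E ($102); total welfare W = $509.
Ghosh receives Lot D at value $130, so the others get W − 130 = $379.
Without Ghosh: best allocation of the remaining 3 bidders over all 4 lots is Watson→Lot A ($180), Rivera→Lot D ($138), Tanaka→Lot E ($102), total $420.
VCG payment = (others' best without Ghosh) − (others' welfare with Ghosh) = 420 − 379 = $41.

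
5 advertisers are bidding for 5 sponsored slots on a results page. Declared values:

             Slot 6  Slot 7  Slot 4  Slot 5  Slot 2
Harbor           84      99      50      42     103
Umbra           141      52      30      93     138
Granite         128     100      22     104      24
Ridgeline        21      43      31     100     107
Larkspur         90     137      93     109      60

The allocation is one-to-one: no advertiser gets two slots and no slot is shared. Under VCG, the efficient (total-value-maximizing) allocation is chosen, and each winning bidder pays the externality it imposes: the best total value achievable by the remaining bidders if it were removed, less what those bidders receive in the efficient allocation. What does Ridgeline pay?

Efficient allocation: Harbor→Slot 7 ($99), Umbra→Slot 2 ($138), Granite→Slot 6 ($128), Ridgeline→Slot 5 ($100), Larkspur→Slot 4 ($93); total welfare W = $558.
Ridgeline receives Slot 5 at value $100, so the others get W − 100 = $458.
Without Ridgeline: best allocation of the remaining 4 bidders over all 5 slots is Harbor→Slot 2 ($103), Umbra→Slot 6 ($141), Granite→Slot 5 ($104), Larkspur→Slot 7 ($137), total $485.
VCG payment = (others' best without Ridgeline) − (others' welfare with Ridgeline) = 485 − 458 = $27.

Ridgeline pays $27.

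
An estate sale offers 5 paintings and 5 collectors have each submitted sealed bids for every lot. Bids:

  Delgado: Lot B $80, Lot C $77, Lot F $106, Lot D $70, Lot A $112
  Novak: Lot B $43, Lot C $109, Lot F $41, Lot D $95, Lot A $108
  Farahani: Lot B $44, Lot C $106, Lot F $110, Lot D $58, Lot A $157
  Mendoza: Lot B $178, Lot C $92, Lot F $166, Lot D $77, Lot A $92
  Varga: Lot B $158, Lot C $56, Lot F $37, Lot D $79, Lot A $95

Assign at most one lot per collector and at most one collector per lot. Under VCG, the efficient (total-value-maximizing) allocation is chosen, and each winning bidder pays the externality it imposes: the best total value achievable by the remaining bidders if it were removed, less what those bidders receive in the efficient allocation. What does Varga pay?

Varga pays $48.

Efficient allocation: Delgado→Lot D ($70), Novak→Lot C ($109), Farahani→Lot A ($157), Mendoza→Lot F ($166), Varga→Lot B ($158); total welfare W = $660.
Varga receives Lot B at value $158, so the others get W − 158 = $502.
Without Varga: best allocation of the remaining 4 bidders over all 5 lots is Delgado→Lot F ($106), Novak→Lot C ($109), Farahani→Lot A ($157), Mendoza→Lot B ($178), total $550.
VCG payment = (others' best without Varga) − (others' welfare with Varga) = 550 − 502 = $48.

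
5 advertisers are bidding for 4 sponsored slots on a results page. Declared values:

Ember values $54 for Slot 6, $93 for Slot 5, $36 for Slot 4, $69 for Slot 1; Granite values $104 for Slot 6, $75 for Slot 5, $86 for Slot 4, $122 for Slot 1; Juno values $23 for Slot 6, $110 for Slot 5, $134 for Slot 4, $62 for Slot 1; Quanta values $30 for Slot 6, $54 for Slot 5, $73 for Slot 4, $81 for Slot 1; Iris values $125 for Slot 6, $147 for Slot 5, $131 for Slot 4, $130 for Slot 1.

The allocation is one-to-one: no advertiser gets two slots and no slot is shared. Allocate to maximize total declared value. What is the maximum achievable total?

This is a one-to-one assignment (maximum-weight bipartite matching).
Optimal: Iris→Slot 6 ($125), Ember→Slot 5 ($93), Juno→Slot 4 ($134), Granite→Slot 1 ($122) — total 125+93+134+122 = $474.
Column-greedy (each slot in turn goes to its best remaining advertiser) gives $402, worse by 72.
Swapping Juno↔Granite (Juno→Slot 1 $62, Granite→Slot 4 $86) loses 108.

Max total: $474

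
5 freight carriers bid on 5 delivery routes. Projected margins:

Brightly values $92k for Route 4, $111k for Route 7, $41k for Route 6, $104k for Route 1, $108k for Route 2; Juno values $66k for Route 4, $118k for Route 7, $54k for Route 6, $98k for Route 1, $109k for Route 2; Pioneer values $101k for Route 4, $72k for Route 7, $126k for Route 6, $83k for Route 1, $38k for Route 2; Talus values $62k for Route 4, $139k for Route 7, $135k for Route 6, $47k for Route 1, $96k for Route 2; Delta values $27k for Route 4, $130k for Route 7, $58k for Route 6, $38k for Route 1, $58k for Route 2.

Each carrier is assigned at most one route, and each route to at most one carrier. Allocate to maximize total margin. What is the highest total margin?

Treat this as an assignment problem: match each carrier to one route.
Optimal: Brightly→Route 1 ($104k), Juno→Route 2 ($109k), Pioneer→Route 4 ($101k), Talus→Route 6 ($135k), Delta→Route 7 ($130k) — total 104+109+101+135+130 = $579k.
Column-greedy (each route in turn goes to its best remaining carrier) gives $511k, worse by 68.
Checked against all permutations: $579k is optimal.

Max total: $579k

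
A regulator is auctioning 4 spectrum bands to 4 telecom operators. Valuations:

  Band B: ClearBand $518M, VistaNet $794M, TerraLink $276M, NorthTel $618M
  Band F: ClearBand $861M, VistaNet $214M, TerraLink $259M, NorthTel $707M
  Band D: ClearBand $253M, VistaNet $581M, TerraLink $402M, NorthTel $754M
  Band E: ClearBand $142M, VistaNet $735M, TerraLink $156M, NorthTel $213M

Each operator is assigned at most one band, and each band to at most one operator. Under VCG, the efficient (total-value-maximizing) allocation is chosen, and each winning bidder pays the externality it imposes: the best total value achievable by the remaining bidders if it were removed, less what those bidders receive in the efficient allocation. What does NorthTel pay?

NorthTel pays $185M.

Efficient allocation: ClearBand→Band F ($861M), VistaNet→Band E ($735M), TerraLink→Band B ($276M), NorthTel→Band D ($754M); total welfare W = $2626M.
NorthTel receives Band D at value $754M, so the others get W − 754 = $1872M.
Without NorthTel: best allocation of the remaining 3 bidders over all 4 bands is ClearBand→Band F ($861M), VistaNet→Band B ($794M), TerraLink→Band D ($402M), total $2057M.
VCG payment = (others' best without NorthTel) − (others' welfare with NorthTel) = 2057 − 1872 = $185M.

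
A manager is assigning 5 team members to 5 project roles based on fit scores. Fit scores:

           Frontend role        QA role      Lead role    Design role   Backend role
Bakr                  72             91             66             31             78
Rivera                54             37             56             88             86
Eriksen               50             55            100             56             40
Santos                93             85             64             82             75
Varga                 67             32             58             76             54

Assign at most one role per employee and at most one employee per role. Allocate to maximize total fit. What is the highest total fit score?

Max total: 446 pts

Optimal: Bakr→QA role (91 pts), Rivera→Backend role (86 pts), Eriksen→Lead role (100 pts), Santos→Frontend role (93 pts), Varga→Design role (76 pts) — total 91+86+100+93+76 = 446 pts.
Max-entry greedy (repeatedly take the single best remaining cell) gives 426 pts, worse by 20.
Next-best assignment: Bakr→QA role, Rivera→Design role, Eriksen→Lead role, Santos→Frontend role, Varga→Backend role = 426 pts.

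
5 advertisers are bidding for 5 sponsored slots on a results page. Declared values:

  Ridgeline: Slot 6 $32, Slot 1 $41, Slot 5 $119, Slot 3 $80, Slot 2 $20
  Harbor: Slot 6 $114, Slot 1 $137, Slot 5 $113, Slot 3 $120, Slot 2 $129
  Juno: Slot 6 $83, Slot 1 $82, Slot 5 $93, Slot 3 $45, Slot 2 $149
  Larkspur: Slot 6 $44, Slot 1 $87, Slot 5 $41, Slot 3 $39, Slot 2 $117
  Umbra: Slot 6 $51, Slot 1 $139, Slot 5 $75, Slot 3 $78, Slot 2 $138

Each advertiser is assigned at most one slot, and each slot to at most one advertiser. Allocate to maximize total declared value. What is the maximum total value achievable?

Max total: $578

Optimal: Ridgeline→Slot 5 ($119), Harbor→Slot 3 ($120), Juno→Slot 6 ($83), Larkspur→Slot 2 ($117), Umbra→Slot 1 ($139) — total 119+120+83+117+139 = $578.
Max-entry greedy (repeatedly take the single best remaining cell) gives $571, worse by 7.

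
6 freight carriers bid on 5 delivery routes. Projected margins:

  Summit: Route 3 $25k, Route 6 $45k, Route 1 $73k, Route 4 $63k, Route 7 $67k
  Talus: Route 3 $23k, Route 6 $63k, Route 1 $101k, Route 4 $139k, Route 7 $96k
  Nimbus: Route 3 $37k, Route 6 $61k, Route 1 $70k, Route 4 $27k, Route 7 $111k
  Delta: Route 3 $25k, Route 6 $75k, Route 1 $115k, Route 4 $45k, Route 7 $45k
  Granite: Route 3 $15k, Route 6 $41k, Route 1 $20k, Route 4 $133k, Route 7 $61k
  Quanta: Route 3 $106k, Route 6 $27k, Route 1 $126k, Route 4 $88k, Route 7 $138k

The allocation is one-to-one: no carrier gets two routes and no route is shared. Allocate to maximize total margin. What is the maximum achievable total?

Max total: $528k

Optimal: Quanta→Route 3 ($106k), Talus→Route 6 ($63k), Delta→Route 1 ($115k), Granite→Route 4 ($133k), Nimbus→Route 7 ($111k) — total 106+63+115+133+111 = $528k.
Max-entry greedy (repeatedly take the single best remaining cell) gives $478k, worse by 50.
Swapping Talus↔Granite (Talus→Route 4 $139k, Granite→Route 6 $41k) loses 16.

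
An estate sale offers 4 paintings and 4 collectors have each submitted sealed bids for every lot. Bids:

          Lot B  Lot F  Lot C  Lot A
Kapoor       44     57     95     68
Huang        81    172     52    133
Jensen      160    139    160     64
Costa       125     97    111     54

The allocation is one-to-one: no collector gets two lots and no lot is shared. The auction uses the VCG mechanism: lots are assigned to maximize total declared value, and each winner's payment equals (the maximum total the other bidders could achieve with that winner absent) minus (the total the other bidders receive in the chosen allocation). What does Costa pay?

Costa pays $27.

Efficient allocation: Kapoor→Lot A ($68), Huang→Lot F ($172), Jensen→Lot C ($160), Costa→Lot B ($125); total welfare W = $525.
Costa receives Lot B at value $125, so the others get W − 125 = $400.
Without Costa: best allocation of the remaining 3 bidders over all 4 lots is Kapoor→Lot C ($95), Huang→Lot F ($172), Jensen→Lot B ($160), total $427.
VCG payment = (others' best without Costa) − (others' welfare with Costa) = 427 − 400 = $27.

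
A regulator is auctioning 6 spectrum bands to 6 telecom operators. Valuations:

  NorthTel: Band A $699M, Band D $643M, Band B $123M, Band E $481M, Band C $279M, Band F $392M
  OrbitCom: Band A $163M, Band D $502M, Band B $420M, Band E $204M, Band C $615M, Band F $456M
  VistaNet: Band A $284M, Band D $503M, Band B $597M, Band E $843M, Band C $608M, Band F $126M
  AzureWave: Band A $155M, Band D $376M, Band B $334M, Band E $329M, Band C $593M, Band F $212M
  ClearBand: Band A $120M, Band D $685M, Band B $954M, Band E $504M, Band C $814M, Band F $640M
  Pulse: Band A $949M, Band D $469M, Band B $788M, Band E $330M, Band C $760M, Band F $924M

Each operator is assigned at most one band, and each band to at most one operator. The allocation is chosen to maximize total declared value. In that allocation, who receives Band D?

OrbitCom receives Band D.

This is a one-to-one assignment (maximum-weight bipartite matching).
Optimal: NorthTel→Band A ($699M), OrbitCom→Band D ($502M), VistaNet→Band E ($843M), AzureWave→Band C ($593M), ClearBand→Band B ($954M), Pulse→Band F ($924M) — total 699+502+843+593+954+924 = $4515M.
Max-entry greedy (repeatedly take the single best remaining cell) gives $4216M, worse by 299.
OrbitCom's own top band is Band C ($615M), but forcing OrbitCom→Band C and reassigning the rest optimally gives only $4411M — worse by 104.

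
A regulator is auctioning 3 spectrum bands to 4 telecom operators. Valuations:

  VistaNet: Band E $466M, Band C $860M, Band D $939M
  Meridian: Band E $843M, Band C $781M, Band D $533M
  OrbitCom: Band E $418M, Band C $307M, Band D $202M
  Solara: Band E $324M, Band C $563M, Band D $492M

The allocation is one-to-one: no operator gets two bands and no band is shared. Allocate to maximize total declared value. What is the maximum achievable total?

Optimal: Meridian→Band E ($843M), Solara→Band C ($563M), VistaNet→Band D ($939M) — total 843+563+939 = $2345M.
Row-greedy (each operator in turn takes its best remaining band) gives $2089M, worse by 256.
Next-best assignment: Meridian→Band E, VistaNet→Band C, Solara→Band D = $2195M.

Max total: $2345M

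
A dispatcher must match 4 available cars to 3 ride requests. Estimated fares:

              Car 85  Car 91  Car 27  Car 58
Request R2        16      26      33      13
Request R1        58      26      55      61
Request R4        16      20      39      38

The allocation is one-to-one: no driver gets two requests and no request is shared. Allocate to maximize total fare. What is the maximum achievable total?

Optimal: Car 27→Request R2 ($33), Car 85→Request R1 ($58), Car 58→Request R4 ($38) — total 33+58+38 = $129.
Row-greedy (each driver in turn takes its best remaining request) gives $123, worse by 6.
Next-best assignment: Car 91→Request R2, Car 58→Request R1, Car 27→Request R4 = $126.
Swapping Car 27↔Car 85 (Car 27→Request R1 $55, Car 85→Request R2 $16) loses 20.
Checked against all permutations: $129 is optimal.

Max total: $129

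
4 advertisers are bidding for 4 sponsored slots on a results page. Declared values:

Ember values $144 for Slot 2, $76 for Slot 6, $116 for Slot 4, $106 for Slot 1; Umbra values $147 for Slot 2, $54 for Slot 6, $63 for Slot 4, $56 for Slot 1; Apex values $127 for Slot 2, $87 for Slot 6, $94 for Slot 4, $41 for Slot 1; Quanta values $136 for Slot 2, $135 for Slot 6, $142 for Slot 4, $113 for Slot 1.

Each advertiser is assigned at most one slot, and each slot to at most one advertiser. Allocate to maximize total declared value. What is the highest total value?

Treat this as an assignment problem: match each advertiser to one slot.
Optimal: Ember→Slot 1 ($106), Umbra→Slot 2 ($147), Apex→Slot 6 ($87), Quanta→Slot 4 ($142) — total 106+147+87+142 = $482.
Row-greedy (each advertiser in turn takes its best remaining slot) gives $407, worse by 75.

Max total: $482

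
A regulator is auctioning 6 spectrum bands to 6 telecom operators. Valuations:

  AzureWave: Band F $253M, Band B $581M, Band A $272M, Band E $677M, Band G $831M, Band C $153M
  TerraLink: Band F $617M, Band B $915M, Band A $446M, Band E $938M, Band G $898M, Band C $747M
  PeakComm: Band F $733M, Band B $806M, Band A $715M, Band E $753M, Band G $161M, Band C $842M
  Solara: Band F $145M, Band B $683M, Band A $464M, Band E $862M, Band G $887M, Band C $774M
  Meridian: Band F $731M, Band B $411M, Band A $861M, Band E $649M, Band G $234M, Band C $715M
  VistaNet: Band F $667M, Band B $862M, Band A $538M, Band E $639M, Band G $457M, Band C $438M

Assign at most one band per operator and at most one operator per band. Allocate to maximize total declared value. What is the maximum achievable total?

Max total: $4999M

Optimal: AzureWave→Band G ($831M), TerraLink→Band E ($938M), PeakComm→Band F ($733M), Solara→Band C ($774M), Meridian→Band A ($861M), VistaNet→Band B ($862M) — total 831+938+733+774+861+862 = $4999M.
Next-best assignment: AzureWave→Band G, TerraLink→Band B, PeakComm→Band C, Solara→Band E, Meridian→Band A, VistaNet→Band F = $4978M.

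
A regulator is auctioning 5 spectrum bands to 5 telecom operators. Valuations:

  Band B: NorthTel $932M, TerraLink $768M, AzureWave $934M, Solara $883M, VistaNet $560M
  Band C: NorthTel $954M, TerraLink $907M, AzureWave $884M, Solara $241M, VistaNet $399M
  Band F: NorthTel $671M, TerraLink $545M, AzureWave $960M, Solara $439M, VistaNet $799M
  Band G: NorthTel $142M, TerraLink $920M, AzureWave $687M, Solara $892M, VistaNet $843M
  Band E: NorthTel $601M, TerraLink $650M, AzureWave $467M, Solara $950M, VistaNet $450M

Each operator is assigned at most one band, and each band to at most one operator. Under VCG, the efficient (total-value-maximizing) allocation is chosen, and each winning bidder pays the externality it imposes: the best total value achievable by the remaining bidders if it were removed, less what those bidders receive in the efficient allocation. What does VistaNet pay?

VistaNet pays $35M.

Efficient allocation: NorthTel→Band B ($932M), TerraLink→Band C ($907M), AzureWave→Band F ($960M), Solara→Band E ($950M), VistaNet→Band G ($843M); total welfare W = $4592M.
VistaNet receives Band G at value $843M, so the others get W − 843 = $3749M.
Without VistaNet: best allocation of the remaining 4 bidders over all 5 bands is NorthTel→Band C ($954M), TerraLink→Band G ($920M), AzureWave→Band F ($960M), Solara→Band E ($950M), total $3784M.
VCG payment = (others' best without VistaNet) − (others' welfare with VistaNet) = 3784 − 3749 = $35M.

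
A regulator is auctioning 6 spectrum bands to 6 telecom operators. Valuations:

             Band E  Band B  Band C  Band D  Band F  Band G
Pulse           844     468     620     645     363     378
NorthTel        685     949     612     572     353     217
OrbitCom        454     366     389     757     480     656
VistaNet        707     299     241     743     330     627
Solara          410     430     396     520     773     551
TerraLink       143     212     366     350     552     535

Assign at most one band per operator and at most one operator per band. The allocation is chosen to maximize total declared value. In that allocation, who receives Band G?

This is the linear assignment problem.
Optimal: Pulse→Band C ($620M), NorthTel→Band B ($949M), OrbitCom→Band D ($757M), VistaNet→Band E ($707M), Solara→Band F ($773M), TerraLink→Band G ($535M) — total 620+949+757+707+773+535 = $4341M.
Next-best assignment: Pulse→Band E, NorthTel→Band B, OrbitCom→Band G, VistaNet→Band D, Solara→Band F, TerraLink→Band C = $4331M.
Swapping TerraLink↔VistaNet (TerraLink→Band E $143M, VistaNet→Band G $627M) loses 472.
TerraLink's own top band is Band F ($552M), but forcing TerraLink→Band F and reassigning the rest optimally gives only $4140M — worse by 201.

TerraLink receives Band G.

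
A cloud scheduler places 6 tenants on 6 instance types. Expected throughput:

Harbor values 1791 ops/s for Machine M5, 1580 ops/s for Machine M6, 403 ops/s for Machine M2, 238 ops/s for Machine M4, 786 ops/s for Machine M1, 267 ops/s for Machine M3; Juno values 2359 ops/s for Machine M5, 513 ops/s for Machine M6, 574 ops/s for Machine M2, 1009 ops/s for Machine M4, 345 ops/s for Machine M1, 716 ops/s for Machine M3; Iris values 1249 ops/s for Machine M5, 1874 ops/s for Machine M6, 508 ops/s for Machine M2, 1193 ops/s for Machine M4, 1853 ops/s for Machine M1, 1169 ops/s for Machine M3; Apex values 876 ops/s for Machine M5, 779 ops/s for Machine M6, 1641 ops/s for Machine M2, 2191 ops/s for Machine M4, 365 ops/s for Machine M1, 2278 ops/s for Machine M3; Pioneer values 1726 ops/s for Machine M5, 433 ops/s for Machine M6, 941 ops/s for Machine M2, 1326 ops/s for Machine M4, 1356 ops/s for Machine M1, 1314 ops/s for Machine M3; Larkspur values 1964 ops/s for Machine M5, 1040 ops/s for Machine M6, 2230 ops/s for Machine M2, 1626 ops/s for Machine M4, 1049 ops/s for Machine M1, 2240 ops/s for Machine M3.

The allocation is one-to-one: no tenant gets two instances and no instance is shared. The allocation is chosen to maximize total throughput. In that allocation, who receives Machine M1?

Iris receives Machine M1.

This is a one-to-one assignment (maximum-weight bipartite matching).
Optimal: Harbor→Machine M6 (1580 ops/s), Juno→Machine M5 (2359 ops/s), Iris→Machine M1 (1853 ops/s), Apex→Machine M3 (2278 ops/s), Pioneer→Machine M4 (1326 ops/s), Larkspur→Machine M2 (2230 ops/s) — total 1580+2359+1853+2278+1326+2230 = 11626 ops/s.
Row-greedy (each tenant in turn takes its best remaining instance) gives 10538 ops/s, worse by 1088.
Next-best assignment: Harbor→Machine M6, Juno→Machine M5, Iris→Machine M1, Apex→Machine M4, Pioneer→Machine M3, Larkspur→Machine M2 = 11527 ops/s.
Swapping Iris↔Pioneer (Iris→Machine M4 1193 ops/s, Pioneer→Machine M1 1356 ops/s) loses 630.
No other one-to-one assignment exceeds 11626 ops/s.
Iris's own top instance is Machine M6 (1874 ops/s), but forcing Iris→Machine M6 and reassigning the rest optimally gives only 10853 ops/s — worse by 773.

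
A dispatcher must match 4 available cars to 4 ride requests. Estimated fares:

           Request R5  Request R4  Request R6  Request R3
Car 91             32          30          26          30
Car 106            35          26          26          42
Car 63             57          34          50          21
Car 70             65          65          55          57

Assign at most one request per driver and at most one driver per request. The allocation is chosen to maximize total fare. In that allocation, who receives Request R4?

Car 70 receives Request R4.

Optimal: Car 91→Request R6 ($26), Car 106→Request R3 ($42), Car 63→Request R5 ($57), Car 70→Request R4 ($65) — total 26+42+57+65 = $190.
Row-greedy (each driver in turn takes its best remaining request) gives $189, worse by 1.
Car 70's own top request is Request R5 ($65), but forcing Car 70→Request R5 and reassigning the rest optimally gives only $187 — worse by 3.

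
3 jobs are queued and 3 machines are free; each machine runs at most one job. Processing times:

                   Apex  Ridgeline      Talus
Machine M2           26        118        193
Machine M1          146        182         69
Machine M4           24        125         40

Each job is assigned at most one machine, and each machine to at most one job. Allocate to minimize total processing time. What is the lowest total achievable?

Optimal: Apex→Machine M4 (24 min), Ridgeline→Machine M2 (118 min), Talus→Machine M1 (69 min) — total 24+118+69 = 211 min.
Column-greedy (each machine in turn goes to its cheapest remaining job) gives 220 min, worse by 9.
Next-best assignment: Apex→Machine M2, Ridgeline→Machine M4, Talus→Machine M1 = 220 min.
Every other assignment is strictly worse.

Min total: 211 min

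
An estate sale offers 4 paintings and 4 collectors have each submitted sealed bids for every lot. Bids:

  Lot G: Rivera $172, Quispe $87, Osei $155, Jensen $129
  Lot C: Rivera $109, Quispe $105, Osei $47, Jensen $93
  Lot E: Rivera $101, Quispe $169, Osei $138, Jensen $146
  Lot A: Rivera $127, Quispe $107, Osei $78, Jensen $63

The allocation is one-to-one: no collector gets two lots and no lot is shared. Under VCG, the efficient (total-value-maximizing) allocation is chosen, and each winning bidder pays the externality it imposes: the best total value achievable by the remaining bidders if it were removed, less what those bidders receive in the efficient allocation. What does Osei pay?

Efficient allocation: Rivera→Lot A ($127), Quispe→Lot E ($169), Osei→Lot G ($155), Jensen→Lot C ($93); total welfare W = $544.
Osei receives Lot G at value $155, so the others get W − 155 = $389.
Without Osei: best allocation of the remaining 3 bidders over all 4 lots is Rivera→Lot G ($172), Quispe→Lot E ($169), Jensen→Lot C ($93), total $434.
VCG payment = (others' best without Osei) − (others' welfare with Osei) = 434 − 389 = $45.

Osei pays $45.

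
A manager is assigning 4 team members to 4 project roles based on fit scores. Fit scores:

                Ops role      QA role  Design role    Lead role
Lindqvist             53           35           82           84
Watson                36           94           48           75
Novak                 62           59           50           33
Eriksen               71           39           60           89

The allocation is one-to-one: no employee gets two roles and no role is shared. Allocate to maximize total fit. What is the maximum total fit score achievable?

Optimal: Lindqvist→Design role (82 pts), Watson→QA role (94 pts), Novak→Ops role (62 pts), Eriksen→Lead role (89 pts) — total 82+94+62+89 = 327 pts.
Row-greedy (each employee in turn takes its best remaining role) gives 300 pts, worse by 27.
Swapping Watson↔Novak (Watson→Ops role 36 pts, Novak→QA role 59 pts) loses 61.

Max total: 327 pts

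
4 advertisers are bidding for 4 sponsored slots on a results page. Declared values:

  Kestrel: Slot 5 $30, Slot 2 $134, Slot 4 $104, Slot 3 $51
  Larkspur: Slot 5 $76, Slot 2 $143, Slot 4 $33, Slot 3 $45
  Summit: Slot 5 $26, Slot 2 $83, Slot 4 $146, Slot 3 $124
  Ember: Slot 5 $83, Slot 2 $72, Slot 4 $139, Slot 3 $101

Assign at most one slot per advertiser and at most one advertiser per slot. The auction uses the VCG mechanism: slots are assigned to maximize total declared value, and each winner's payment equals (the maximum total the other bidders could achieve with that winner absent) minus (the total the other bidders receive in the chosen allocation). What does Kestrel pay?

Kestrel pays $67.

Efficient allocation: Kestrel→Slot 2 ($134), Larkspur→Slot 5 ($76), Summit→Slot 3 ($124), Ember→Slot 4 ($139); total welfare W = $473.
Kestrel receives Slot 2 at value $134, so the others get W − 134 = $339.
Without Kestrel: best allocation of the remaining 3 bidders over all 4 slots is Larkspur→Slot 2 ($143), Summit→Slot 3 ($124), Ember→Slot 4 ($139), total $406.
VCG payment = (others' best without Kestrel) − (others' welfare with Kestrel) = 406 − 339 = $67.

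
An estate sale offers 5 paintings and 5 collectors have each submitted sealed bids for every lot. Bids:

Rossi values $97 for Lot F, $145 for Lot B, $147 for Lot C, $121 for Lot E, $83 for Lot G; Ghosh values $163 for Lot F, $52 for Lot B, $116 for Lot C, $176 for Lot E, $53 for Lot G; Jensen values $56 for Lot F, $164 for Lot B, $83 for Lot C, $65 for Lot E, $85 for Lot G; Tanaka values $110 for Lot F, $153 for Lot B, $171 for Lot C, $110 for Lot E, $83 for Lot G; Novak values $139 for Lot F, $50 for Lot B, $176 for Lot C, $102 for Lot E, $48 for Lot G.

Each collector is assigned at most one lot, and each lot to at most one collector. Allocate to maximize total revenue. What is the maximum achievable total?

Treat this as an assignment problem: match each collector to one lot.
Optimal: Rossi→Lot G ($83), Ghosh→Lot E ($176), Jensen→Lot B ($164), Tanaka→Lot C ($171), Novak→Lot F ($139) — total 83+176+164+171+139 = $733.
Row-greedy (each collector in turn takes its best remaining lot) gives $645, worse by 88.
Next-best assignment: Rossi→Lot B, Ghosh→Lot E, Jensen→Lot G, Tanaka→Lot C, Novak→Lot F = $716.
No other one-to-one assignment exceeds $733.

Maximum total: $733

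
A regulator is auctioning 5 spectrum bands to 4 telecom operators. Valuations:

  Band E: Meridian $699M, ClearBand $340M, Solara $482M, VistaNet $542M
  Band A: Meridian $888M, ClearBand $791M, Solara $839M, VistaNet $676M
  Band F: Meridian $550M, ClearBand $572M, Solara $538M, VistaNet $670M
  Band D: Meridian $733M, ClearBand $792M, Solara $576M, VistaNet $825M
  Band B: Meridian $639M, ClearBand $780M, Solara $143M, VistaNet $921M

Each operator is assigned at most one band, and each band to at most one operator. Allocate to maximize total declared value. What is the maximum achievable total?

Optimal: Meridian→Band E ($699M), ClearBand→Band D ($792M), Solara→Band A ($839M), VistaNet→Band B ($921M) — total 699+792+839+921 = $3251M.
Column-greedy (each band in turn goes to its best remaining operator) gives $3000M, worse by 251.
Next-best assignment: Meridian→Band E, ClearBand→Band B, Solara→Band A, VistaNet→Band D = $3143M.

Maximum total: $3251M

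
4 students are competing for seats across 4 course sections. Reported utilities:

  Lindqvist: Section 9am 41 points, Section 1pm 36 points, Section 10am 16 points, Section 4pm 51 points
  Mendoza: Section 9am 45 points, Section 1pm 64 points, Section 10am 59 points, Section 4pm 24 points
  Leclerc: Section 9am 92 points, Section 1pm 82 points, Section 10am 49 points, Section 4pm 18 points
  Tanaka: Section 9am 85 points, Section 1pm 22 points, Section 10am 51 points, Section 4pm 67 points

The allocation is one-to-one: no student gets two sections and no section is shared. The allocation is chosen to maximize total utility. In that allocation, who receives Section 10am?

This is a one-to-one assignment (maximum-weight bipartite matching).
Optimal: Lindqvist→Section 4pm (51 points), Mendoza→Section 10am (59 points), Leclerc→Section 1pm (82 points), Tanaka→Section 9am (85 points) — total 51+59+82+85 = 277 points.
Column-greedy (each section in turn goes to its best remaining student) gives 258 points, worse by 19.
Next-best assignment: Lindqvist→Section 4pm, Mendoza→Section 1pm, Leclerc→Section 9am, Tanaka→Section 10am = 258 points.
Mendoza's own top section is Section 1pm (64 points), but forcing Mendoza→Section 1pm and reassigning the rest optimally gives only 258 points — worse by 19.

Mendoza receives Section 10am.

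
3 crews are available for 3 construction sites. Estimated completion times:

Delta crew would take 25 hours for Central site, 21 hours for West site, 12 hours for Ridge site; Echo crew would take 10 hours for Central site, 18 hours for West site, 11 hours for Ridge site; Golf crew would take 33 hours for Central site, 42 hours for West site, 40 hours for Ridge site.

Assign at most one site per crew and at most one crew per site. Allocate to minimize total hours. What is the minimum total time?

Min total: 63 hours

This is a one-to-one assignment (minimum-cost bipartite matching).
Optimal: Delta crew→Ridge site (12 hours), Echo crew→West site (18 hours), Golf crew→Central site (33 hours) — total 12+18+33 = 63 hours.
Min-entry greedy (repeatedly take the single cheapest remaining cell) gives 64 hours, worse by 1.
No other one-to-one assignment undercuts 63 hours.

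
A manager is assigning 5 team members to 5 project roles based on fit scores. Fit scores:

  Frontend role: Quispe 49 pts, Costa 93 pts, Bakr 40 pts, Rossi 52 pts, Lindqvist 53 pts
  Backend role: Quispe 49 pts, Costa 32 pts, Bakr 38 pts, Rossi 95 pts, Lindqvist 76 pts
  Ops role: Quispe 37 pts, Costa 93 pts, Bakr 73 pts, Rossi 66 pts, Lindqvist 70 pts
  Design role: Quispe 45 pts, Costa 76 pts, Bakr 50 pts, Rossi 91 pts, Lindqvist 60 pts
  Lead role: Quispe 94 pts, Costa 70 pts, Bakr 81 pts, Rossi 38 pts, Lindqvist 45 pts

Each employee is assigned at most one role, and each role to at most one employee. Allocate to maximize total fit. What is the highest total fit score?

Max total: 427 pts

Optimal: Quispe→Lead role (94 pts), Costa→Frontend role (93 pts), Bakr→Ops role (73 pts), Rossi→Design role (91 pts), Lindqvist→Backend role (76 pts) — total 94+93+73+91+76 = 427 pts.
Row-greedy (each employee in turn takes its best remaining role) gives 415 pts, worse by 12.
Next-best assignment: Quispe→Lead role, Costa→Frontend role, Bakr→Ops role, Rossi→Backend role, Lindqvist→Design role = 415 pts.
Swapping Costa↔Quispe (Costa→Lead role 70 pts, Quispe→Frontend role 49 pts) loses 68.
Checked against all permutations: 427 pts is optimal.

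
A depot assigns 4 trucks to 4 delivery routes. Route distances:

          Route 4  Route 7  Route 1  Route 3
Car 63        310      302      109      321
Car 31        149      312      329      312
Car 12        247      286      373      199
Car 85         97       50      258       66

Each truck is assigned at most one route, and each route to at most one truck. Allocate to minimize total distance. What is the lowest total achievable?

Min total: 507 km

This is the linear assignment problem.
Optimal: Car 63→Route 1 (109 km), Car 31→Route 4 (149 km), Car 12→Route 3 (199 km), Car 85→Route 7 (50 km) — total 109+149+199+50 = 507 km.
Column-greedy (each route in turn goes to its cheapest remaining truck) gives 804 km, worse by 297.
Every other assignment is strictly worse.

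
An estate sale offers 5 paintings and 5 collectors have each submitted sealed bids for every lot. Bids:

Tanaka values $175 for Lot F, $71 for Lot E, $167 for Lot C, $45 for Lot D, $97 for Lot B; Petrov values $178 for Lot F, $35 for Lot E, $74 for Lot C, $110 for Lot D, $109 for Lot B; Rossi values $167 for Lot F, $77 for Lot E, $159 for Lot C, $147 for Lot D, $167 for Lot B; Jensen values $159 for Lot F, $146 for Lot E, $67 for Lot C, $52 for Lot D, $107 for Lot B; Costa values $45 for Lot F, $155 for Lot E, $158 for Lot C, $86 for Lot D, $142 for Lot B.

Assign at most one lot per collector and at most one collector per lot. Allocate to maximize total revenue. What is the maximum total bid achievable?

Treat this as an assignment problem: match each collector to one lot.
Optimal: Tanaka→Lot C ($167), Petrov→Lot F ($178), Rossi→Lot D ($147), Jensen→Lot E ($146), Costa→Lot B ($142) — total 167+178+147+146+142 = $780.
Column-greedy (each lot in turn goes to its best remaining collector) gives $754, worse by 26.
Next-best assignment: Tanaka→Lot C, Petrov→Lot D, Rossi→Lot B, Jensen→Lot F, Costa→Lot E = $758.

Max total: $780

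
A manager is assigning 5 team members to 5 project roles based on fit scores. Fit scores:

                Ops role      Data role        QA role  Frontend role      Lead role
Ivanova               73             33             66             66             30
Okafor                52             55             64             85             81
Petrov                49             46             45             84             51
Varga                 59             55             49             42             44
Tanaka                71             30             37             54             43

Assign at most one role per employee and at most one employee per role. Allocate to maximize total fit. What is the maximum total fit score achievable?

Treat this as an assignment problem: match each employee to one role.
Optimal: Ivanova→QA role (66 pts), Okafor→Lead role (81 pts), Petrov→Frontend role (84 pts), Varga→Data role (55 pts), Tanaka→Ops role (71 pts) — total 66+81+84+55+71 = 357 pts.
Column-greedy (each role in turn goes to its best remaining employee) gives 304 pts, worse by 53.
Checked against all permutations: 357 pts is optimal.

Maximum total: 357 pts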